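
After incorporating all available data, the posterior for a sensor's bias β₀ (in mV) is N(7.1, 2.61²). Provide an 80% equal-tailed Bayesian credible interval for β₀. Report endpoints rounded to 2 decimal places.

The posterior is symmetric, so the 80% equal-tailed interval is β₀ = 7.1 ± z·2.61 with z = 1.282.
Half-width: 1.282 × 2.61 = 3.34.
7.1 − 3.34 = 3.76; 7.1 + 3.34 = 10.44.

[3.76, 10.44]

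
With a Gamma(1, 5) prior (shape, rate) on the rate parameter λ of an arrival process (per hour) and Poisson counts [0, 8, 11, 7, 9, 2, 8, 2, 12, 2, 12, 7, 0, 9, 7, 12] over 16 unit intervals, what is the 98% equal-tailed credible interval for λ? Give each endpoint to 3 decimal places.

[4.104, 6.417]

Posterior: Gamma(1+108, 5+16) = Gamma(109, 21) (shape, rate).
Equal-tailed 98% interval: Gamma(109, 21) quantiles at 0.01 and 0.99.
Posterior mean ≈ 5.190, SD ≈ 0.497; a Normal approximation gives roughly [4.034, 6.347].
Exact: lower = 4.104; upper = 6.417.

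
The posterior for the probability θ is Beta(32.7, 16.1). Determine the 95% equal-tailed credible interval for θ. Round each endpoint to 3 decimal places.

[0.534, 0.793]

Posterior: Beta(32.7, 16.1).
Equal-tailed 95% interval: the 0.025 and 0.975 quantiles of Beta(32.7, 16.1).
Posterior mean ≈ 0.670, SD ≈ 0.067; a Normal approximation gives roughly [0.539, 0.801].
Exact: F⁻¹(0.025) = 0.534; F⁻¹(0.975) = 0.793.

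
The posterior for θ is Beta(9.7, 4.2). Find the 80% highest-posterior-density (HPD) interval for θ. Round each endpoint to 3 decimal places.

[0.560, 0.865]

The posterior is unimodal and skewed, so the HPD interval has equal density at both endpoints and is the shortest 80% interval.
Solving f(0.560) = f(0.865) with F(0.865) − F(0.560) = 0.80 gives [0.560, 0.865].
For comparison, the equal-tailed interval is [0.537, 0.846]; the HPD is narrower and shifted toward the mode.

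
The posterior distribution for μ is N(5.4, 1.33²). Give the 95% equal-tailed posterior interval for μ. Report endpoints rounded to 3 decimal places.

The posterior is symmetric, so the 95% equal-tailed interval is μ = 5.4 ± z·1.33 with z = 1.960.
Half-width: 1.960 × 1.33 = 2.607.
5.4 − 2.607 = 2.793; 5.4 + 2.607 = 8.007.

[2.793, 8.007]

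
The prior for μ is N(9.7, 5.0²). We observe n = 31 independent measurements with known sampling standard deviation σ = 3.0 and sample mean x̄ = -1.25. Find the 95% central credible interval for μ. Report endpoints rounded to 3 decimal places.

[-2.174, -0.074]

Posterior precision = 1/5.0² + 31/3.0² = 0.0400 + 3.4444 = 3.4844, so posterior SD = 0.5357.
Posterior mean = (9.7/5.0² + 31·-1.25/3.0²) / 3.4844 = -1.1243.
Interval: -1.1243 ± 1.960 × 0.5357 → [-2.174, -0.074].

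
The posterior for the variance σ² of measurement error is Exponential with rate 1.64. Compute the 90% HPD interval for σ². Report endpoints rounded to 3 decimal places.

[0.000, 1.404]

The exponential density is strictly decreasing on [0, ∞), so the HPD interval is anchored at 0: [0, q] with P(σ² ≤ q) = 0.90.
q = −ln(1 − 0.90) / 1.64 = 2.3026 / 1.64 = 1.404.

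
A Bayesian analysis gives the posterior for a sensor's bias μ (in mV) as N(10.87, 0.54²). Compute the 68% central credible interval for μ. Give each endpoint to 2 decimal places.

The posterior is symmetric, so the 68% equal-tailed interval is μ = 10.87 ± z·0.54 with z = 0.994.
Half-width: 0.994 × 0.54 = 0.54.
10.87 − 0.54 = 10.33; 10.87 + 0.54 = 11.41.

[10.33, 11.41]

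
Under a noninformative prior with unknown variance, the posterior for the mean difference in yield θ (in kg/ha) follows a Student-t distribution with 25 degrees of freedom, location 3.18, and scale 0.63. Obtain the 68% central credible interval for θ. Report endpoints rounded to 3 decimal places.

[2.541, 3.819]

The t_25 distribution is symmetric; the 68% interval is 3.18 ± t·0.63 with t_{0.84,25} = 1.015.
Half-width: 1.015 × 0.63 = 0.639.
3.18 − 0.639 = 2.541; 3.18 + 0.639 = 3.819.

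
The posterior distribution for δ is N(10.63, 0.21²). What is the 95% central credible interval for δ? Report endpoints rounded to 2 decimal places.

[10.22, 11.04]

The posterior is symmetric, so the 95% equal-tailed interval is δ = 10.63 ± z·0.21 with z = 1.960.
Half-width: 1.960 × 0.21 = 0.41.
10.63 − 0.41 = 10.22; 10.63 + 0.41 = 11.04.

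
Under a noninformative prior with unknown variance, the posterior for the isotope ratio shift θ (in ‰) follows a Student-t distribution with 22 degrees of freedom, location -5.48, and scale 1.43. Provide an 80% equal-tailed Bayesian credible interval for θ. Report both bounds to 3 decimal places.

[-7.369, -3.591]

The t_22 distribution is symmetric; the 80% interval is -5.48 ± t·1.43 with t_{0.9,22} = 1.321.
Half-width: 1.321 × 1.43 = 1.889.
-5.48 − 1.889 = -7.369; -5.48 + 1.889 = -3.591.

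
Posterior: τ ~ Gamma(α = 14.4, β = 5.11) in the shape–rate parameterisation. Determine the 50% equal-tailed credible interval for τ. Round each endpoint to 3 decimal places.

Posterior: Gamma(shape 14.4, rate 5.11).
Equal-tailed 50% interval: Gamma(14.4, 5.11) quantiles at 0.25 and 0.75.
Posterior mean ≈ 2.818, SD ≈ 0.743; a Normal approximation gives roughly [2.317, 3.319].
Exact: lower = 2.288; upper = 3.277.

[2.288, 3.277]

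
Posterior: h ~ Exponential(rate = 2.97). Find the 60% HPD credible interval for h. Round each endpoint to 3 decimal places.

[0.000, 0.309]

The exponential density is strictly decreasing on [0, ∞), so the HPD interval is anchored at 0: [0, q] with P(h ≤ q) = 0.60.
q = −ln(1 − 0.60) / 2.97 = 0.9163 / 2.97 = 0.309.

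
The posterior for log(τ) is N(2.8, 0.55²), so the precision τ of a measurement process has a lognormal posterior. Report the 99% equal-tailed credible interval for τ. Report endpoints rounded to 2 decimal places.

[3.99, 67.81]

On the log scale the 99% interval is 2.8 ± 2.576 × 0.55 = [1.3833, 4.2167].
Exponentiate: [e^1.3833, e^4.2167] = [3.99, 67.81].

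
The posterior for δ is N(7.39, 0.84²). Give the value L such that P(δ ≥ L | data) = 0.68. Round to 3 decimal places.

6.997

Need L with P(δ ≥ L) = 0.68: L = 7.39 − z_{0.32}·0.84.
z = 0.468; L = 7.39 − 0.468 × 0.84 = 6.997.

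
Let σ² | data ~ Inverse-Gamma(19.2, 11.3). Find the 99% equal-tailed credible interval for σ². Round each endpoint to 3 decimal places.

Inverse-Gamma(19.2, 11.3) quantiles: F⁻¹(0.005) and F⁻¹(0.995).
Equivalently, 1/σ² ~ Gamma(19.2, rate = 11.3); invert its 0.995 and 0.005 quantiles.
Posterior mean ≈ 0.621, SD ≈ 0.150; a Normal approximation gives roughly [0.235, 1.006].
Exact: lower = 0.349; upper = 1.155.

[0.349, 1.155]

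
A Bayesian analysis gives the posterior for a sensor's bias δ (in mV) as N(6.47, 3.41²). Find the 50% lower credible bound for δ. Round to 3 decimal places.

Need L with P(δ ≥ L) = 0.50: L = 6.47 − z_{0.5}·3.41.
z = 0.000; L = 6.47 − 0.000 × 3.41 = 6.470.

6.470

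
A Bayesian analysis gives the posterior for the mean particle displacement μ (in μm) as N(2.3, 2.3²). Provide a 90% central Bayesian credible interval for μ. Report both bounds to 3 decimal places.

[-1.483, 6.083]

The posterior is symmetric, so the 90% equal-tailed interval is μ = 2.3 ± z·2.3 with z = 1.645.
Half-width: 1.645 × 2.3 = 3.783.
2.3 − 3.783 = -1.483; 2.3 + 3.783 = 6.083.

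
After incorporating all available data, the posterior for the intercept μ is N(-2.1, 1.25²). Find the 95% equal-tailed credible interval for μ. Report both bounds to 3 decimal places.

[-4.550, 0.350]

The posterior is symmetric, so the 95% equal-tailed interval is μ = -2.1 ± z·1.25 with z = 1.960.
Half-width: 1.960 × 1.25 = 2.450.
-2.1 − 2.450 = -4.550; -2.1 + 2.450 = 0.350.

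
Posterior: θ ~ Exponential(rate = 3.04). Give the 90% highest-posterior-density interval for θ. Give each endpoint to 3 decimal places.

[0.000, 0.757]

The exponential density is strictly decreasing on [0, ∞), so the HPD interval is anchored at 0: [0, q] with P(θ ≤ q) = 0.90.
q = −ln(1 − 0.90) / 3.04 = 2.3026 / 3.04 = 0.757.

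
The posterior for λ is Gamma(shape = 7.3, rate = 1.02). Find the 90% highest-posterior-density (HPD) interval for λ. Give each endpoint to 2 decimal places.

[2.93, 11.23]

The posterior is unimodal and skewed, so the HPD interval has equal density at both endpoints and is the shortest 90% interval.
Solving f(2.93) = f(11.23) with F(11.23) − F(2.93) = 0.90 gives [2.93, 11.23].
For comparison, the equal-tailed interval is [3.42, 12.00]; the HPD is narrower and shifted toward the mode.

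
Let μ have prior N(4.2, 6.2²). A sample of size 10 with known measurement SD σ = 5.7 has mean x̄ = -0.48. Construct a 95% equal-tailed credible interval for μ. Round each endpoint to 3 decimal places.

Posterior precision = 1/6.2² + 10/5.7² = 0.0260 + 0.3078 = 0.3338, so posterior SD = 1.7308.
Posterior mean = (4.2/6.2² + 10·-0.48/5.7²) / 0.3338 = -0.1153.
Interval: -0.1153 ± 1.960 × 1.7308 → [-3.508, 3.277].

[-3.508, 3.277]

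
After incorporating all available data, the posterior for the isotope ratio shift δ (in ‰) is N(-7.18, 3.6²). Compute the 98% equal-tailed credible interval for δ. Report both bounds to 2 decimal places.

The posterior is symmetric, so the 98% equal-tailed interval is δ = -7.18 ± z·3.6 with z = 2.326.
Half-width: 2.326 × 3.6 = 8.37.
-7.18 − 8.37 = -15.55; -7.18 + 8.37 = 1.19.

[-15.55, 1.19]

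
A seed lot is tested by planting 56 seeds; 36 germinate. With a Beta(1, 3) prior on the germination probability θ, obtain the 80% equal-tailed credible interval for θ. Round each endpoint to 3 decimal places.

[0.536, 0.696]

Posterior: Beta(1+36, 3+20) = Beta(37, 23).
Equal-tailed 80% interval: the 0.1 and 0.9 quantiles of Beta(37, 23).
Posterior mean ≈ 0.617, SD ≈ 0.062; a Normal approximation gives roughly [0.537, 0.696].
Exact: F⁻¹(0.1) = 0.536; F⁻¹(0.9) = 0.696.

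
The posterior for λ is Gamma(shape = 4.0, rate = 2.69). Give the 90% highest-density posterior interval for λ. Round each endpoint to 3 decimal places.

[0.348, 2.582]

The posterior is unimodal and skewed, so the HPD interval has equal density at both endpoints and is the shortest 90% interval.
Solving f(0.348) = f(2.582) with F(2.582) − F(0.348) = 0.90 gives [0.348, 2.582].
For comparison, the equal-tailed interval is [0.508, 2.882]; the HPD is narrower and shifted toward the mode.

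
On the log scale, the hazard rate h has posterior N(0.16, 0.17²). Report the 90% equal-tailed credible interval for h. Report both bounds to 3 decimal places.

On the log scale the 90% interval is 0.16 ± 1.645 × 0.17 = [-0.1196, 0.4396].
Exponentiate: [e^-0.1196, e^0.4396] = [0.887, 1.552].

[0.887, 1.552]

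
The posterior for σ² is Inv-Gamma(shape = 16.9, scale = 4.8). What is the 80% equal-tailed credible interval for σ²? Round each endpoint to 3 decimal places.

Inverse-Gamma(16.9, 4.8) quantiles: F⁻¹(0.1) and F⁻¹(0.9).
Equivalently, 1/σ² ~ Gamma(16.9, rate = 4.8); invert its 0.9 and 0.1 quantiles.
Posterior mean ≈ 0.302, SD ≈ 0.078; a Normal approximation gives roughly [0.202, 0.402].
Exact: lower = 0.215; upper = 0.404.

[0.215, 0.404]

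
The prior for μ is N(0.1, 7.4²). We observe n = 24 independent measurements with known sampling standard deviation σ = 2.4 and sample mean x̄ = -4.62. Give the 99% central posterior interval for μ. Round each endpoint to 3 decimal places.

Posterior precision = 1/7.4² + 24/2.4² = 0.0183 + 4.1667 = 4.1849, so posterior SD = 0.4888.
Posterior mean = (0.1/7.4² + 24·-4.62/2.4²) / 4.1849 = -4.5994.
Interval: -4.5994 ± 2.576 × 0.4888 → [-5.859, -3.340].

[-5.859, -3.340]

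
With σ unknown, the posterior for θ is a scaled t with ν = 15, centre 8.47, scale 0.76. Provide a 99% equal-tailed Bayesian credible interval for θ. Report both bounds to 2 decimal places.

The t_15 distribution is symmetric; the 99% interval is 8.47 ± t·0.76 with t_{0.995,15} = 2.947.
Half-width: 2.947 × 0.76 = 2.24.
8.47 − 2.24 = 6.23; 8.47 + 2.24 = 10.71.

[6.23, 10.71]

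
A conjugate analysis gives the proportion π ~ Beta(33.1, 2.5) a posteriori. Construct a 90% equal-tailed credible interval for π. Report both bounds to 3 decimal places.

[0.849, 0.983]

Posterior: Beta(33.1, 2.5).
Equal-tailed 90% interval: the 0.05 and 0.95 quantiles of Beta(33.1, 2.5).
Posterior mean ≈ 0.930, SD ≈ 0.042; a Normal approximation gives roughly [0.860, 0.999].
Exact: F⁻¹(0.05) = 0.849; F⁻¹(0.95) = 0.983.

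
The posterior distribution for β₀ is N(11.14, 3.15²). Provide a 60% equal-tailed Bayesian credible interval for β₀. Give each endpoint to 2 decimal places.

The posterior is symmetric, so the 60% equal-tailed interval is β₀ = 11.14 ± z·3.15 with z = 0.842.
Half-width: 0.842 × 3.15 = 2.65.
11.14 − 2.65 = 8.49; 11.14 + 2.65 = 13.79.

[8.49, 13.79]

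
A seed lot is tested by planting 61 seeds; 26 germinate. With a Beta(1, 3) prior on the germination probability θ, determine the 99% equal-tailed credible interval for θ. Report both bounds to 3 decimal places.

[0.266, 0.574]

Posterior: Beta(1+26, 3+35) = Beta(27, 38).
Equal-tailed 99% interval: the 0.005 and 0.995 quantiles of Beta(27, 38).
Posterior mean ≈ 0.415, SD ≈ 0.061; a Normal approximation gives roughly [0.259, 0.572].
Exact: F⁻¹(0.005) = 0.266; F⁻¹(0.995) = 0.574.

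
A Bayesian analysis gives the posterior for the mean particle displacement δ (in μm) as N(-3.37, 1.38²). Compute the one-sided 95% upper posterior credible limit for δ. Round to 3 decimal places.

-1.100

Need U with P(δ ≤ U) = 0.95: U = -3.37 + z_{0.05}·1.38.
z = 1.645; U = -3.37 + 1.645 × 1.38 = -1.100.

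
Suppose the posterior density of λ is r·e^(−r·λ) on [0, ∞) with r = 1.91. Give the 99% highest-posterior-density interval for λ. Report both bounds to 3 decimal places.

[0.000, 2.411]

The exponential density is strictly decreasing on [0, ∞), so the HPD interval is anchored at 0: [0, q] with P(λ ≤ q) = 0.99.
q = −ln(1 − 0.99) / 1.91 = 4.6052 / 1.91 = 2.411.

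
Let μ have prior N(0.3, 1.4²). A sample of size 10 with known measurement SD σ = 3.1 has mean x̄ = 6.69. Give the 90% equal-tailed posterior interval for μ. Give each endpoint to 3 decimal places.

Posterior precision = 1/1.4² + 10/3.1² = 0.5102 + 1.0406 = 1.5508, so posterior SD = 0.8030.
Posterior mean = (0.3/1.4² + 10·6.69/3.1²) / 1.5508 = 4.5877.
Interval: 4.5877 ± 1.645 × 0.8030 → [3.267, 5.909].

[3.267, 5.909]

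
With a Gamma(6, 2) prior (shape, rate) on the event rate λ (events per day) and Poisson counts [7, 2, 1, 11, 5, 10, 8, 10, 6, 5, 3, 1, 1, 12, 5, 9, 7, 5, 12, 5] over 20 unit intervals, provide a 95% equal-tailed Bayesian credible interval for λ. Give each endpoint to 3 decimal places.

Posterior: Gamma(6+125, 2+20) = Gamma(131, 22) (shape, rate).
Equal-tailed 95% interval: Gamma(131, 22) quantiles at 0.025 and 0.975.
Posterior mean ≈ 5.955, SD ≈ 0.520; a Normal approximation gives roughly [4.935, 6.974].
Exact: lower = 4.979; upper = 7.017.

[4.979, 7.017]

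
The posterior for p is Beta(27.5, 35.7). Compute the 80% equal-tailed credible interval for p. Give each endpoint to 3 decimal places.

Posterior: Beta(27.5, 35.7).
Equal-tailed 80% interval: the 0.1 and 0.9 quantiles of Beta(27.5, 35.7).
Posterior mean ≈ 0.435, SD ≈ 0.062; a Normal approximation gives roughly [0.356, 0.514].
Exact: F⁻¹(0.1) = 0.356; F⁻¹(0.9) = 0.515.

[0.356, 0.515]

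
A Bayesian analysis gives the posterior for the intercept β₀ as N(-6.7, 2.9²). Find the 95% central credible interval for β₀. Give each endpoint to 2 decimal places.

The posterior is symmetric, so the 95% equal-tailed interval is β₀ = -6.7 ± z·2.9 with z = 1.960.
Half-width: 1.960 × 2.9 = 5.68.
-6.7 − 5.68 = -12.38; -6.7 + 5.68 = -1.02.

[-12.38, -1.02]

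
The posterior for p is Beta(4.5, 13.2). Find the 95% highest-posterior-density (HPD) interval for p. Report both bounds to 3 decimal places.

[0.072, 0.452]

The posterior is unimodal and skewed, so the HPD interval has equal density at both endpoints and is the shortest 95% interval.
Solving f(0.072) = f(0.452) with F(0.452) − F(0.072) = 0.95 gives [0.072, 0.452].
For comparison, the equal-tailed interval is [0.087, 0.474]; the HPD is narrower and shifted toward the mode.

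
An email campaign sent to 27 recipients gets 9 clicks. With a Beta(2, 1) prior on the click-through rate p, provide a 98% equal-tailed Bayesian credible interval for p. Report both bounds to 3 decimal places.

[0.182, 0.577]

Posterior: Beta(2+9, 1+18) = Beta(11, 19).
Equal-tailed 98% interval: the 0.01 and 0.99 quantiles of Beta(11, 19).
Posterior mean ≈ 0.367, SD ≈ 0.087; a Normal approximation gives roughly [0.165, 0.568].
Exact: F⁻¹(0.01) = 0.182; F⁻¹(0.99) = 0.577.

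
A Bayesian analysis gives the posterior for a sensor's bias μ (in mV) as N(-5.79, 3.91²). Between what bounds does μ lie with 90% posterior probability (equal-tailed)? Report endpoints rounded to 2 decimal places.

[-12.22, 0.64]

The posterior is symmetric, so the 90% equal-tailed interval is μ = -5.79 ± z·3.91 with z = 1.645.
Half-width: 1.645 × 3.91 = 6.43.
-5.79 − 6.43 = -12.22; -5.79 + 6.43 = 0.64.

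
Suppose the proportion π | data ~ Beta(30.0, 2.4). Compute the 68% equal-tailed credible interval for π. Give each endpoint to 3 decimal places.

[0.883, 0.969]

Posterior: Beta(30.0, 2.4).
Equal-tailed 68% interval: the 0.16 and 0.84 quantiles of Beta(30.0, 2.4).
Posterior mean ≈ 0.926, SD ≈ 0.045; a Normal approximation gives roughly [0.881, 0.971].
Exact: F⁻¹(0.16) = 0.883; F⁻¹(0.84) = 0.969.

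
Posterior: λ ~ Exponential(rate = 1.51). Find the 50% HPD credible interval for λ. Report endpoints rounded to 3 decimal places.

The exponential density is strictly decreasing on [0, ∞), so the HPD interval is anchored at 0: [0, q] with P(λ ≤ q) = 0.50.
q = −ln(1 − 0.50) / 1.51 = 0.6931 / 1.51 = 0.459.

[0.000, 0.459]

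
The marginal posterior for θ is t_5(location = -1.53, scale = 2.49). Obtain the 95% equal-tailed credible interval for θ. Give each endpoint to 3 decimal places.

The t_5 distribution is symmetric; the 95% interval is -1.53 ± t·2.49 with t_{0.975,5} = 2.571.
Half-width: 2.571 × 2.49 = 6.401.
-1.53 − 6.401 = -7.931; -1.53 + 6.401 = 4.871.

[-7.931, 4.871]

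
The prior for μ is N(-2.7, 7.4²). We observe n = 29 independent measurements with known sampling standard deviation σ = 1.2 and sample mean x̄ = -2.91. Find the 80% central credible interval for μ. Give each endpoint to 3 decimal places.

[-3.195, -2.624]

Posterior precision = 1/7.4² + 29/1.2² = 0.0183 + 20.1389 = 20.1572, so posterior SD = 0.2227.
Posterior mean = (-2.7/7.4² + 29·-2.91/1.2²) / 20.1572 = -2.9098.
Interval: -2.9098 ± 1.282 × 0.2227 → [-3.195, -2.624].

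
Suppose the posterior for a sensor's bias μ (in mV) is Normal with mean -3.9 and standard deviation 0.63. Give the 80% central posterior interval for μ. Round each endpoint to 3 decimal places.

The posterior is symmetric, so the 80% equal-tailed interval is μ = -3.9 ± z·0.63 with z = 1.282.
Half-width: 1.282 × 0.63 = 0.807.
-3.9 − 0.807 = -4.707; -3.9 + 0.807 = -3.093.

[-4.707, -3.093]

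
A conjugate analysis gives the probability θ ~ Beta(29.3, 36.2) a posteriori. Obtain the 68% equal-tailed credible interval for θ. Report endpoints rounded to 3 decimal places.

Posterior: Beta(29.3, 36.2).
Equal-tailed 68% interval: the 0.16 and 0.84 quantiles of Beta(29.3, 36.2).
Posterior mean ≈ 0.447, SD ≈ 0.061; a Normal approximation gives roughly [0.387, 0.508].
Exact: F⁻¹(0.16) = 0.386; F⁻¹(0.84) = 0.508.

[0.386, 0.508]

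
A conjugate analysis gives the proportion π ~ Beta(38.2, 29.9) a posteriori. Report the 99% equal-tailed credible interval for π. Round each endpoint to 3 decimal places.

Posterior: Beta(38.2, 29.9).
Equal-tailed 99% interval: the 0.005 and 0.995 quantiles of Beta(38.2, 29.9).
Posterior mean ≈ 0.561, SD ≈ 0.060; a Normal approximation gives roughly [0.407, 0.715].
Exact: F⁻¹(0.005) = 0.406; F⁻¹(0.995) = 0.709.

[0.406, 0.709]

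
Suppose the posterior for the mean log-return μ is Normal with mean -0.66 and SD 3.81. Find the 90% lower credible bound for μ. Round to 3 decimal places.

-5.543

Need L with P(μ ≥ L) = 0.90: L = -0.66 − z_{0.1}·3.81.
z = 1.282; L = -0.66 − 1.282 × 3.81 = -5.543.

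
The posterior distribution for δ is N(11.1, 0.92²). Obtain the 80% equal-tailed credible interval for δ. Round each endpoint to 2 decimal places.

The posterior is symmetric, so the 80% equal-tailed interval is δ = 11.1 ± z·0.92 with z = 1.282.
Half-width: 1.282 × 0.92 = 1.18.
11.1 − 1.18 = 9.92; 11.1 + 1.18 = 12.28.

[9.92, 12.28]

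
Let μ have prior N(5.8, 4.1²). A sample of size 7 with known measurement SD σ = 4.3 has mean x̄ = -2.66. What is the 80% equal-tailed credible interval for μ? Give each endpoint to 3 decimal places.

Posterior precision = 1/4.1² + 7/4.3² = 0.0595 + 0.3786 = 0.4381, so posterior SD = 1.5109.
Posterior mean = (5.8/4.1² + 7·-2.66/4.3²) / 0.4381 = -1.5112.
Interval: -1.5112 ± 1.282 × 1.5109 → [-3.447, 0.425].

[-3.447, 0.425]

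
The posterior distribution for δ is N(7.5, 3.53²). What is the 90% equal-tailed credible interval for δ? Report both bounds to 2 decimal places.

The posterior is symmetric, so the 90% equal-tailed interval is δ = 7.5 ± z·3.53 with z = 1.645.
Half-width: 1.645 × 3.53 = 5.81.
7.5 − 5.81 = 1.69; 7.5 + 5.81 = 13.31.

[1.69, 13.31]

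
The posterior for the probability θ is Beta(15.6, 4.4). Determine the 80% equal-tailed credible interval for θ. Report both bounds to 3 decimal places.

Posterior: Beta(15.6, 4.4).
Equal-tailed 80% interval: the 0.1 and 0.9 quantiles of Beta(15.6, 4.4).
Posterior mean ≈ 0.780, SD ≈ 0.090; a Normal approximation gives roughly [0.664, 0.896].
Exact: F⁻¹(0.1) = 0.658; F⁻¹(0.9) = 0.890.

[0.658, 0.890]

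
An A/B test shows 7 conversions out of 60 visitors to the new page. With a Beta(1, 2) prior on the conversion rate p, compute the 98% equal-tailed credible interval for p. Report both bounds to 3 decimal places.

Posterior: Beta(1+7, 2+53) = Beta(8, 55).
Equal-tailed 98% interval: the 0.01 and 0.99 quantiles of Beta(8, 55).
Posterior mean ≈ 0.127, SD ≈ 0.042; a Normal approximation gives roughly [0.030, 0.224].
Exact: F⁻¹(0.01) = 0.049; F⁻¹(0.99) = 0.240.

[0.049, 0.240]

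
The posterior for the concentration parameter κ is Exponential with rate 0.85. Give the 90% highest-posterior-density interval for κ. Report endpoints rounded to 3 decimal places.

[0.000, 2.709]

The exponential density is strictly decreasing on [0, ∞), so the HPD interval is anchored at 0: [0, q] with P(κ ≤ q) = 0.90.
q = −ln(1 − 0.90) / 0.85 = 2.3026 / 0.85 = 2.709.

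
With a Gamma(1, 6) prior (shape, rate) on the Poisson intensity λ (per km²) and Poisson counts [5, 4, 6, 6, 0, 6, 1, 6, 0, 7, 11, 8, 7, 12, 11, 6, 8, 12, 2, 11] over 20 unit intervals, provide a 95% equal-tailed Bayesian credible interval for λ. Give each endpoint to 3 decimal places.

Posterior: Gamma(1+129, 6+20) = Gamma(130, 26) (shape, rate).
Equal-tailed 95% interval: Gamma(130, 26) quantiles at 0.025 and 0.975.
Posterior mean ≈ 5.000, SD ≈ 0.439; a Normal approximation gives roughly [4.140, 5.860].
Exact: lower = 4.177; upper = 5.895.

[4.177, 5.895]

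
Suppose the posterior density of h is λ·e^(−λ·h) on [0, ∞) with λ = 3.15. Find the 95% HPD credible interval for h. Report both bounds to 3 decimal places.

The exponential density is strictly decreasing on [0, ∞), so the HPD interval is anchored at 0: [0, q] with P(h ≤ q) = 0.95.
q = −ln(1 − 0.95) / 3.15 = 2.9957 / 3.15 = 0.951.

[0.000, 0.951]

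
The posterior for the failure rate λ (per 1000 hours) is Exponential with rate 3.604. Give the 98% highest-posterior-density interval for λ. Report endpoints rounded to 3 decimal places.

The exponential density is strictly decreasing on [0, ∞), so the HPD interval is anchored at 0: [0, q] with P(λ ≤ q) = 0.98.
q = −ln(1 − 0.98) / 3.604 = 3.9120 / 3.604 = 1.085.

[0.000, 1.085]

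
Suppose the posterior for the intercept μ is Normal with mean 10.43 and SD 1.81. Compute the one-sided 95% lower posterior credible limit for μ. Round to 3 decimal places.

7.453

Need L with P(μ ≥ L) = 0.95: L = 10.43 − z_{0.05}·1.81.
z = 1.645; L = 10.43 − 1.645 × 1.81 = 7.453.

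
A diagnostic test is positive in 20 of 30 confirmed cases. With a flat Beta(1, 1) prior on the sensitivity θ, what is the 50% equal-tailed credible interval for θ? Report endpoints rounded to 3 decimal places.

[0.601, 0.715]

Posterior: Beta(1+20, 1+10) = Beta(21, 11).
Equal-tailed 50% interval: the 0.25 and 0.75 quantiles of Beta(21, 11).
Posterior mean ≈ 0.656, SD ≈ 0.083; a Normal approximation gives roughly [0.600, 0.712].
Exact: F⁻¹(0.25) = 0.601; F⁻¹(0.75) = 0.715.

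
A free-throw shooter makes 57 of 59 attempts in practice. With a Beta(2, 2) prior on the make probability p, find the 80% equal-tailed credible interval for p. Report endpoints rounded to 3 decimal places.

[0.895, 0.972]

Posterior: Beta(2+57, 2+2) = Beta(59, 4).
Equal-tailed 80% interval: the 0.1 and 0.9 quantiles of Beta(59, 4).
Posterior mean ≈ 0.937, SD ≈ 0.030; a Normal approximation gives roughly [0.897, 0.976].
Exact: F⁻¹(0.1) = 0.895; F⁻¹(0.9) = 0.972.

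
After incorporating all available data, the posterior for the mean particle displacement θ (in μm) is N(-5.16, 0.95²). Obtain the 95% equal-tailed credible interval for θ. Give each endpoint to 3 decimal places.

The posterior is symmetric, so the 95% equal-tailed interval is θ = -5.16 ± z·0.95 with z = 1.960.
Half-width: 1.960 × 0.95 = 1.862.
-5.16 − 1.862 = -7.022; -5.16 + 1.862 = -3.298.

[-7.022, -3.298]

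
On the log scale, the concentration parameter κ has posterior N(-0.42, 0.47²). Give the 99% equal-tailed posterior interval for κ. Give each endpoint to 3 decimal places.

[0.196, 2.205]

On the log scale the 99% interval is -0.42 ± 2.576 × 0.47 = [-1.6306, 0.7906].
Exponentiate: [e^-1.6306, e^0.7906] = [0.196, 2.205].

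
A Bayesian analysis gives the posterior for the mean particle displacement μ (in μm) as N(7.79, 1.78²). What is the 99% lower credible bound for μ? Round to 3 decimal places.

3.649

Need L with P(μ ≥ L) = 0.99: L = 7.79 − z_{0.01}·1.78.
z = 2.326; L = 7.79 − 2.326 × 1.78 = 3.649.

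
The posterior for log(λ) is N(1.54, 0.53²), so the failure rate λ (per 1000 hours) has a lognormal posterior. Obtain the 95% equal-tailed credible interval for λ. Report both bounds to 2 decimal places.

[1.65, 13.18]

On the log scale the 95% interval is 1.54 ± 1.960 × 0.53 = [0.5012, 2.5788].
Exponentiate: [e^0.5012, e^2.5788] = [1.65, 13.18].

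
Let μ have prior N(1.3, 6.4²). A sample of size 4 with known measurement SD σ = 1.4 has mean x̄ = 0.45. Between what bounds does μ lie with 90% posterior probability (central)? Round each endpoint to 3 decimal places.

Posterior precision = 1/6.4² + 4/1.4² = 0.0244 + 2.0408 = 2.0652, so posterior SD = 0.6959.
Posterior mean = (1.3/6.4² + 4·0.45/1.4²) / 2.0652 = 0.4600.
Interval: 0.4600 ± 1.645 × 0.6959 → [-0.685, 1.605].

[-0.685, 1.605]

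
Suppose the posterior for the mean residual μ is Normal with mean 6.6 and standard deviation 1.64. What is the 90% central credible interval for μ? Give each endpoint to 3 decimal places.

The posterior is symmetric, so the 90% equal-tailed interval is μ = 6.6 ± z·1.64 with z = 1.645.
Half-width: 1.645 × 1.64 = 2.698.
6.6 − 2.698 = 3.902; 6.6 + 2.698 = 9.298.

[3.902, 9.298]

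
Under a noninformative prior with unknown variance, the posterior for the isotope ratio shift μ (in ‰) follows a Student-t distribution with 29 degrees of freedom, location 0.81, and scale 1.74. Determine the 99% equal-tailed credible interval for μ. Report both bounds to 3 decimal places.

The t_29 distribution is symmetric; the 99% interval is 0.81 ± t·1.74 with t_{0.995,29} = 2.756.
Half-width: 2.756 × 1.74 = 4.796.
0.81 − 4.796 = -3.986; 0.81 + 4.796 = 5.606.

[-3.986, 5.606]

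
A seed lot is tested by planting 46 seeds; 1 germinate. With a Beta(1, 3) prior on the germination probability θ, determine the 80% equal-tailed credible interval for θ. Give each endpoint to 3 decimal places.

[0.011, 0.077]

Posterior: Beta(1+1, 3+45) = Beta(2, 48).
Equal-tailed 80% interval: the 0.1 and 0.9 quantiles of Beta(2, 48).
Posterior mean ≈ 0.040, SD ≈ 0.027; a Normal approximation gives roughly [0.005, 0.075].
Exact: F⁻¹(0.1) = 0.011; F⁻¹(0.9) = 0.077.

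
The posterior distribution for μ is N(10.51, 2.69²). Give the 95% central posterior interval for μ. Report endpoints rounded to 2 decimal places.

[5.24, 15.78]

The posterior is symmetric, so the 95% equal-tailed interval is μ = 10.51 ± z·2.69 with z = 1.960.
Half-width: 1.960 × 2.69 = 5.27.
10.51 − 5.27 = 5.24; 10.51 + 5.27 = 15.78.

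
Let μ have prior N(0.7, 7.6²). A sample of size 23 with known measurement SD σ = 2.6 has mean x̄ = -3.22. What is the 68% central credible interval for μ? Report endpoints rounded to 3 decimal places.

Posterior precision = 1/7.6² + 23/2.6² = 0.0173 + 3.4024 = 3.4197, so posterior SD = 0.5408.
Posterior mean = (0.7/7.6² + 23·-3.22/2.6²) / 3.4197 = -3.2002.
Interval: -3.2002 ± 0.994 × 0.5408 → [-3.738, -2.662].

[-3.738, -2.662]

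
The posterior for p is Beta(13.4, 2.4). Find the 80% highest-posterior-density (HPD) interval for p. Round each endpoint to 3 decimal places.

The posterior is unimodal and skewed, so the HPD interval has equal density at both endpoints and is the shortest 80% interval.
Solving f(0.766) = f(0.971) with F(0.971) − F(0.766) = 0.80 gives [0.766, 0.971].
For comparison, the equal-tailed interval is [0.728, 0.948]; the HPD is narrower and shifted toward the mode.

[0.766, 0.971]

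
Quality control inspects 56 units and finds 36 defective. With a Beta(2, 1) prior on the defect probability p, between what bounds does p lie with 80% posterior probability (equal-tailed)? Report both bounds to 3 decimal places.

[0.563, 0.723]

Posterior: Beta(2+36, 1+20) = Beta(38, 21).
Equal-tailed 80% interval: the 0.1 and 0.9 quantiles of Beta(38, 21).
Posterior mean ≈ 0.644, SD ≈ 0.062; a Normal approximation gives roughly [0.565, 0.723].
Exact: F⁻¹(0.1) = 0.563; F⁻¹(0.9) = 0.723.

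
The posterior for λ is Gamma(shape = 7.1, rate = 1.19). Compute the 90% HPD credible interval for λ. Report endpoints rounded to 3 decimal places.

[2.397, 9.405]

The posterior is unimodal and skewed, so the HPD interval has equal density at both endpoints and is the shortest 90% interval.
Solving f(2.397) = f(9.405) with F(9.405) − F(2.397) = 0.90 gives [2.397, 9.405].
For comparison, the equal-tailed interval is [2.818, 10.062]; the HPD is narrower and shifted toward the mode.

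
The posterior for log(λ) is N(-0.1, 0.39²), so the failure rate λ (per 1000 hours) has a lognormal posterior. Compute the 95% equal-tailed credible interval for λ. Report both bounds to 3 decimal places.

[0.421, 1.943]

On the log scale the 95% interval is -0.1 ± 1.960 × 0.39 = [-0.8644, 0.6644].
Exponentiate: [e^-0.8644, e^0.6644] = [0.421, 1.943].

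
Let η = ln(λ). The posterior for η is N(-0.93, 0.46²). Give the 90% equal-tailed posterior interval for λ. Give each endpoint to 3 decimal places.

[0.185, 0.841]

On the log scale the 90% interval is -0.93 ± 1.645 × 0.46 = [-1.6866, -0.1734].
Exponentiate: [e^-1.6866, e^-0.1734] = [0.185, 0.841].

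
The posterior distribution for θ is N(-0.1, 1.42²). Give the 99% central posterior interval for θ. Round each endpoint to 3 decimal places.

[-3.758, 3.558]

The posterior is symmetric, so the 99% equal-tailed interval is θ = -0.1 ± z·1.42 with z = 2.576.
Half-width: 2.576 × 1.42 = 3.658.
-0.1 − 3.658 = -3.758; -0.1 + 3.658 = 3.558.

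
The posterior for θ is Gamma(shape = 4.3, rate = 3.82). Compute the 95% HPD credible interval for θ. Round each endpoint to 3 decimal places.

[0.223, 2.199]

The posterior is unimodal and skewed, so the HPD interval has equal density at both endpoints and is the shortest 95% interval.
Solving f(0.223) = f(2.199) with F(2.199) − F(0.223) = 0.95 gives [0.223, 2.199].
For comparison, the equal-tailed interval is [0.326, 2.412]; the HPD is narrower and shifted toward the mode.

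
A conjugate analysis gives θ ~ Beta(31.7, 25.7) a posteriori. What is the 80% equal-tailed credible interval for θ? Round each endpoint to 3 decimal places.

Posterior: Beta(31.7, 25.7).
Equal-tailed 80% interval: the 0.1 and 0.9 quantiles of Beta(31.7, 25.7).
Posterior mean ≈ 0.552, SD ≈ 0.065; a Normal approximation gives roughly [0.469, 0.636].
Exact: F⁻¹(0.1) = 0.468; F⁻¹(0.9) = 0.636.

[0.468, 0.636]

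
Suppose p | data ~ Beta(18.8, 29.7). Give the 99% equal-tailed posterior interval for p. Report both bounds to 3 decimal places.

Posterior: Beta(18.8, 29.7).
Equal-tailed 99% interval: the 0.005 and 0.995 quantiles of Beta(18.8, 29.7).
Posterior mean ≈ 0.388, SD ≈ 0.069; a Normal approximation gives roughly [0.209, 0.566].
Exact: F⁻¹(0.005) = 0.221; F⁻¹(0.995) = 0.571.

[0.221, 0.571]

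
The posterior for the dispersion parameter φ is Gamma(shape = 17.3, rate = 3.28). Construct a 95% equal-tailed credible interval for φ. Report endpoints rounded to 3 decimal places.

Posterior: Gamma(shape 17.3, rate 3.28).
Equal-tailed 95% interval: Gamma(17.3, 3.28) quantiles at 0.025 and 0.975.
Posterior mean ≈ 5.274, SD ≈ 1.268; a Normal approximation gives roughly [2.789, 7.760].
Exact: lower = 3.089; upper = 8.035.

[3.089, 8.035]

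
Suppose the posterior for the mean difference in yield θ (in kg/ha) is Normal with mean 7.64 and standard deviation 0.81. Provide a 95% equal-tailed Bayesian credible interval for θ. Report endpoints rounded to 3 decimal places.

[6.052, 9.228]

The posterior is symmetric, so the 95% equal-tailed interval is θ = 7.64 ± z·0.81 with z = 1.960.
Half-width: 1.960 × 0.81 = 1.588.
7.64 − 1.588 = 6.052; 7.64 + 1.588 = 9.228.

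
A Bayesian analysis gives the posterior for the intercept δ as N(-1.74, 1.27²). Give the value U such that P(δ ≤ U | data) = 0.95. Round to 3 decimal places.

0.349

Need U with P(δ ≤ U) = 0.95: U = -1.74 + z_{0.05}·1.27.
z = 1.645; U = -1.74 + 1.645 × 1.27 = 0.349.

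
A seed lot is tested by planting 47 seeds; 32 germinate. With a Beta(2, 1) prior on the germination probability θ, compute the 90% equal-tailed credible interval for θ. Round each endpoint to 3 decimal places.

Posterior: Beta(2+32, 1+15) = Beta(34, 16).
Equal-tailed 90% interval: the 0.05 and 0.95 quantiles of Beta(34, 16).
Posterior mean ≈ 0.680, SD ≈ 0.065; a Normal approximation gives roughly [0.573, 0.787].
Exact: F⁻¹(0.05) = 0.568; F⁻¹(0.95) = 0.783.

[0.568, 0.783]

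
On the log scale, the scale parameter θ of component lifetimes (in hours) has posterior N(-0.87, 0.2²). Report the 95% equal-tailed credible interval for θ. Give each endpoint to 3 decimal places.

On the log scale the 95% interval is -0.87 ± 1.960 × 0.2 = [-1.2620, -0.4780].
Exponentiate: [e^-1.2620, e^-0.4780] = [0.283, 0.620].

[0.283, 0.620]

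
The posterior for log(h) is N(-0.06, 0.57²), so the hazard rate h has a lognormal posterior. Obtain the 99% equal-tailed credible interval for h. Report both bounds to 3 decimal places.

[0.217, 4.089]

On the log scale the 99% interval is -0.06 ± 2.576 × 0.57 = [-1.5282, 1.4082].
Exponentiate: [e^-1.5282, e^1.4082] = [0.217, 4.089].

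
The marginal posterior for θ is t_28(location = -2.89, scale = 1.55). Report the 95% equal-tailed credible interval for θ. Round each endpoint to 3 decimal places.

[-6.065, 0.285]

The t_28 distribution is symmetric; the 95% interval is -2.89 ± t·1.55 with t_{0.975,28} = 2.048.
Half-width: 2.048 × 1.55 = 3.175.
-2.89 − 3.175 = -6.065; -2.89 + 3.175 = 0.285.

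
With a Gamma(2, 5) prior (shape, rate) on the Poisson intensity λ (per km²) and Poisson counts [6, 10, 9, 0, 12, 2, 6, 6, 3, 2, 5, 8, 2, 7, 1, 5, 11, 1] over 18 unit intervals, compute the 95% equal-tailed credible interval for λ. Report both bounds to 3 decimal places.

[3.459, 5.145]

Posterior: Gamma(2+96, 5+18) = Gamma(98, 23) (shape, rate).
Equal-tailed 95% interval: Gamma(98, 23) quantiles at 0.025 and 0.975.
Posterior mean ≈ 4.261, SD ≈ 0.430; a Normal approximation gives roughly [3.417, 5.104].
Exact: lower = 3.459; upper = 5.145.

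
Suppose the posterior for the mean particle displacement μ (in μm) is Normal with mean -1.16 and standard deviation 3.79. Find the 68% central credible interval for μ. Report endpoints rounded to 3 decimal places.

[-4.929, 2.609]

The posterior is symmetric, so the 68% equal-tailed interval is μ = -1.16 ± z·3.79 with z = 0.994.
Half-width: 0.994 × 3.79 = 3.769.
-1.16 − 3.769 = -4.929; -1.16 + 3.769 = 2.609.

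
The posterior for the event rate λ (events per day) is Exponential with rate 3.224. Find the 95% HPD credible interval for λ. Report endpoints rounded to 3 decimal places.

[0.000, 0.929]

The exponential density is strictly decreasing on [0, ∞), so the HPD interval is anchored at 0: [0, q] with P(λ ≤ q) = 0.95.
q = −ln(1 − 0.95) / 3.224 = 2.9957 / 3.224 = 0.929.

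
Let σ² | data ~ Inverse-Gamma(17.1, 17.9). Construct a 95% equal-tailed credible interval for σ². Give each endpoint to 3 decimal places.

[0.686, 1.794]

Inverse-Gamma(17.1, 17.9) quantiles: F⁻¹(0.025) and F⁻¹(0.975).
Equivalently, 1/σ² ~ Gamma(17.1, rate = 17.9); invert its 0.975 and 0.025 quantiles.
Posterior mean ≈ 1.112, SD ≈ 0.286; a Normal approximation gives roughly [0.551, 1.673].
Exact: lower = 0.686; upper = 1.794.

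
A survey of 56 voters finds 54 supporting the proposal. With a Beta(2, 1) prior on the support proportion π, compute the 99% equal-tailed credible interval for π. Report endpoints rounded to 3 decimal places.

[0.850, 0.994]

Posterior: Beta(2+54, 1+2) = Beta(56, 3).
Equal-tailed 99% interval: the 0.005 and 0.995 quantiles of Beta(56, 3).
Posterior mean ≈ 0.949, SD ≈ 0.028; a Normal approximation gives roughly [0.876, 1.022].
Exact: F⁻¹(0.005) = 0.850; F⁻¹(0.995) = 0.994.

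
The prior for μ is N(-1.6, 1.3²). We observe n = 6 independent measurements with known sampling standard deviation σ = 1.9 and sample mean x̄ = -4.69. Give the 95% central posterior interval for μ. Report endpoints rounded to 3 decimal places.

[-5.184, -2.573]

Posterior precision = 1/1.3² + 6/1.9² = 0.5917 + 1.6620 = 2.2538, so posterior SD = 0.6661.
Posterior mean = (-1.6/1.3² + 6·-4.69/1.9²) / 2.2538 = -3.8787.
Interval: -3.8787 ± 1.960 × 0.6661 → [-5.184, -2.573].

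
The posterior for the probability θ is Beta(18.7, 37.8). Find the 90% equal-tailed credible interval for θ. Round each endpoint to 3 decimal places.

Posterior: Beta(18.7, 37.8).
Equal-tailed 90% interval: the 0.05 and 0.95 quantiles of Beta(18.7, 37.8).
Posterior mean ≈ 0.331, SD ≈ 0.062; a Normal approximation gives roughly [0.229, 0.433].
Exact: F⁻¹(0.05) = 0.232; F⁻¹(0.95) = 0.436.

[0.232, 0.436]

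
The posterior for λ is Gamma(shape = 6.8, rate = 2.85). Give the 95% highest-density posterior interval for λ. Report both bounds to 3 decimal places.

[0.782, 4.205]

The posterior is unimodal and skewed, so the HPD interval has equal density at both endpoints and is the shortest 95% interval.
Solving f(0.782) = f(4.205) with F(4.205) − F(0.782) = 0.95 gives [0.782, 4.205].
For comparison, the equal-tailed interval is [0.944, 4.486]; the HPD is narrower and shifted toward the mode.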